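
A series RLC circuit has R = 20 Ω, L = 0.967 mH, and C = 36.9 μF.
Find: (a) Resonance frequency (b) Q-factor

Step 1 — Resonance condition Im(Z)=0 gives ω₀ = 1/√(LC).
Step 2 — ω₀ = 1/√(0.000967·3.69e-05) = 5294 rad/s.
Step 3 — f₀ = ω₀/(2π) = 842.5 Hz.
Step 4 — Series Q: Q = ω₀L/R = 5294·0.000967/20 = 0.256.

(a) f₀ = 842.5 Hz  (b) Q = 0.256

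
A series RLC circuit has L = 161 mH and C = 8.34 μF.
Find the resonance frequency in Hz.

Step 1 — Resonance condition Im(Z)=0 gives ω₀ = 1/√(LC).
Step 2 — ω₀ = 1/√(0.161·8.34e-06) = 863 rad/s.
Step 3 — f₀ = ω₀/(2π) = 137.3 Hz.

f₀ = 137.3 Hz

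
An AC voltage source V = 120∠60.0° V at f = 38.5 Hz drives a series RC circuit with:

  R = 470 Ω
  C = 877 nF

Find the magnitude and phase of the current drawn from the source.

Step 1 — Angular frequency: ω = 2π·f = 2π·38.5 = 241.9 rad/s.
Step 2 — Component impedances:
  R: Z = R = 470 Ω
  C: Z = 1/(jωC) = -j/(ω·C) = 0 - j4714 Ω
Step 3 — Series combination: Z_total = R + C = 470 - j4714 Ω = 4737∠-84.3° Ω.
Step 4 — Source phasor: V = 120∠60.0° V = 60 + j103.9 V.
Step 5 — Ohm's law: I = V / Z_total = (60 + j103.9) / (470 - j4714) = -0.02057 + j0.01478 A.
Step 6 — Convert to polar: |I| = 0.02533 A, ∠I = 144.3°.

I = 0.02533∠144.3° A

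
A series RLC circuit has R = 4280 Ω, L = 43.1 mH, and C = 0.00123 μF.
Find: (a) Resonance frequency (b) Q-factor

Step 1 — Resonance condition Im(Z)=0 gives ω₀ = 1/√(LC).
Step 2 — ω₀ = 1/√(0.0431·1.23e-09) = 1.373e+05 rad/s.
Step 3 — f₀ = ω₀/(2π) = 2.186e+04 Hz.
Step 4 — Series Q: Q = ω₀L/R = 1.373e+05·0.0431/4280 = 1.383.

(a) f₀ = 2.186e+04 Hz  (b) Q = 1.383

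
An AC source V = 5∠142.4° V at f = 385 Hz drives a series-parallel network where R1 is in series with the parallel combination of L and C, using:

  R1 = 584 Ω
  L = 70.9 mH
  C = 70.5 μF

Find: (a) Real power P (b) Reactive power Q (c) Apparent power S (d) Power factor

Step 1 — Angular frequency: ω = 2π·f = 2π·385 = 2419 rad/s.
Step 2 — Component impedances:
  R1: Z = R = 584 Ω
  L: Z = jωL = j·2419·0.0709 = 0 + j171.5 Ω
  C: Z = 1/(jωC) = -j/(ω·C) = 0 - j5.864 Ω
Step 3 — Parallel branch: L || C = 1/(1/L + 1/C) = 0 - j6.071 Ω.
Step 4 — Series with R1: Z_total = R1 + (L || C) = 584 - j6.071 Ω = 584∠-0.6° Ω.
Step 5 — Source phasor: V = 5∠142.4° V = -3.961 + j3.051 V.
Step 6 — Current: I = V / Z = -0.006837 + j0.005153 A = 0.008561∠143.0° A.
Step 7 — Complex power: S = V·I* = 0.0428 - j0.000445 VA.
Step 8 — Real power: P = Re(S) = 0.0428 W.
Step 9 — Reactive power: Q = Im(S) = -0.000445 VAR.
Step 10 — Apparent power: |S| = 0.04281 VA.
Step 11 — Power factor: PF = P/|S| = 0.9999 (leading).

(a) P = 0.0428 W  (b) Q = -0.000445 VAR  (c) S = 0.04281 VA  (d) PF = 0.9999 (leading)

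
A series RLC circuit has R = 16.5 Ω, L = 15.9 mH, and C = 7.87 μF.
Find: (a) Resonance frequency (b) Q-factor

Step 1 — Resonance condition Im(Z)=0 gives ω₀ = 1/√(LC).
Step 2 — ω₀ = 1/√(0.0159·7.87e-06) = 2827 rad/s.
Step 3 — f₀ = ω₀/(2π) = 449.9 Hz.
Step 4 — Series Q: Q = ω₀L/R = 2827·0.0159/16.5 = 2.724.

(a) f₀ = 449.9 Hz  (b) Q = 2.724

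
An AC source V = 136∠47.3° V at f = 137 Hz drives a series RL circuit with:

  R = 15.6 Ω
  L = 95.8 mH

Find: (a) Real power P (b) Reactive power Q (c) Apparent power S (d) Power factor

Step 1 — Angular frequency: ω = 2π·f = 2π·137 = 860.8 rad/s.
Step 2 — Component impedances:
  R: Z = R = 15.6 Ω
  L: Z = jωL = j·860.8·0.0958 = 0 + j82.46 Ω
Step 3 — Series combination: Z_total = R + L = 15.6 + j82.46 Ω = 83.93∠79.3° Ω.
Step 4 — Source phasor: V = 136∠47.3° V = 92.23 + j99.95 V.
Step 5 — Current: I = V / Z = 1.374 - j0.8584 A = 1.62∠-32.0° A.
Step 6 — Complex power: S = V·I* = 40.96 + j216.5 VA.
Step 7 — Real power: P = Re(S) = 40.96 W.
Step 8 — Reactive power: Q = Im(S) = 216.5 VAR.
Step 9 — Apparent power: |S| = 220.4 VA.
Step 10 — Power factor: PF = P/|S| = 0.1859 (lagging).

(a) P = 40.96 W  (b) Q = 216.5 VAR  (c) S = 220.4 VA  (d) PF = 0.1859 (lagging)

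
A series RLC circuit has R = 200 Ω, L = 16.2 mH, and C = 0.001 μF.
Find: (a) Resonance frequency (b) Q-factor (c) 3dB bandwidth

Step 1 — Resonance condition Im(Z)=0 gives ω₀ = 1/√(LC).
Step 2 — ω₀ = 1/√(0.0162·1e-09) = 2.485e+05 rad/s.
Step 3 — f₀ = ω₀/(2π) = 3.954e+04 Hz.
Step 4 — Series Q: Q = ω₀L/R = 2.485e+05·0.0162/200 = 20.12.
Step 5 — 3dB bandwidth: Δω = ω₀/Q = 1.235e+04 rad/s; BW = Δω/(2π) = 1965 Hz.

(a) f₀ = 3.954e+04 Hz  (b) Q = 20.12  (c) BW = 1965 Hz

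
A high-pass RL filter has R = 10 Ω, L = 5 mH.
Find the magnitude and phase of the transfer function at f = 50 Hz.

Step 1 — Angular frequency: ω = 2π·50 = 314.2 rad/s.
Step 2 — Transfer function: H(jω) = jωL/(R + jωL).
Step 3 — Numerator jωL = j·1.571; denominator R + jωL = 10 + j1.571.
Step 4 — H = 0.02408 + j0.1533.
Step 5 — Magnitude: |H| = 0.1552 (-16.2 dB); phase: φ = 81.1°.

|H| = 0.1552 (-16.2 dB), φ = 81.1°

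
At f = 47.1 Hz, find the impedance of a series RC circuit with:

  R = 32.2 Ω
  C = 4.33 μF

Step 1 — Angular frequency: ω = 2π·f = 2π·47.1 = 295.9 rad/s.
Step 2 — Component impedances:
  R: Z = R = 32.2 Ω
  C: Z = 1/(jωC) = -j/(ω·C) = 0 - j780.4 Ω
Step 3 — Series combination: Z_total = R + C = 32.2 - j780.4 Ω = 781.1∠-87.6° Ω.

Z = 32.2 - j780.4 Ω = 781.1∠-87.6° Ω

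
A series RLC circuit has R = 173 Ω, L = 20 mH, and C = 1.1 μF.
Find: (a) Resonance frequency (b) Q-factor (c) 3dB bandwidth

Step 1 — Resonance: ω₀ = 1/√(LC) = 1/√(0.02·1.1e-06) = 6742 rad/s.
Step 2 — f₀ = ω₀/(2π) = 1073 Hz.
Step 3 — Series Q: Q = ω₀L/R = 6742·0.02/173 = 0.7794.
Step 4 — Bandwidth: Δω = ω₀/Q = 8650 rad/s; BW = Δω/(2π) = 1377 Hz.

(a) f₀ = 1073 Hz  (b) Q = 0.7794  (c) BW = 1377 Hz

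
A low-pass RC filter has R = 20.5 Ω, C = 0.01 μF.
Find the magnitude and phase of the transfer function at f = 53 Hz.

Step 1 — Angular frequency: ω = 2π·53 = 333 rad/s.
Step 2 — Transfer function: H(jω) = 1/(1 + jωRC).
Step 3 — Denominator: 1 + jωRC = 1 + j·333·20.5·1e-08 = 1 + j6.827e-05.
Step 4 — H = 1 - j6.827e-05.
Step 5 — Magnitude: |H| = 1 (-0.0 dB); phase: φ = -0.0°.

|H| = 1 (-0.0 dB), φ = -0.0°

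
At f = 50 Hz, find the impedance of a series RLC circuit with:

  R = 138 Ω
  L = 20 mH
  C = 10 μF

Step 1 — Angular frequency: ω = 2π·f = 2π·50 = 314.2 rad/s.
Step 2 — Component impedances:
  R: Z = R = 138 Ω
  L: Z = jωL = j·314.2·0.02 = 0 + j6.283 Ω
  C: Z = 1/(jωC) = -j/(ω·C) = 0 - j318.3 Ω
Step 3 — Series combination: Z_total = R + L + C = 138 - j312 Ω = 341.2∠-66.1° Ω.

Z = 138 - j312 Ω = 341.2∠-66.1° Ω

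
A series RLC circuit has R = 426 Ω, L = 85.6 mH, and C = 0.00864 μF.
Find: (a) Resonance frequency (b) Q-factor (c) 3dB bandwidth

Step 1 — Resonance condition Im(Z)=0 gives ω₀ = 1/√(LC).
Step 2 — ω₀ = 1/√(0.0856·8.64e-09) = 3.677e+04 rad/s.
Step 3 — f₀ = ω₀/(2π) = 5852 Hz.
Step 4 — Series Q: Q = ω₀L/R = 3.677e+04·0.0856/426 = 7.389.
Step 5 — 3dB bandwidth: Δω = ω₀/Q = 4977 rad/s; BW = Δω/(2π) = 792.1 Hz.

(a) f₀ = 5852 Hz  (b) Q = 7.389  (c) BW = 792.1 Hz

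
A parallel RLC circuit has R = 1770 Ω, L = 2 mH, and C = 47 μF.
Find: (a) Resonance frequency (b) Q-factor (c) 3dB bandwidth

Step 1 — Resonance: ω₀ = 1/√(LC) = 1/√(0.002·4.7e-05) = 3262 rad/s.
Step 2 — f₀ = ω₀/(2π) = 519.1 Hz.
Step 3 — Parallel Q: Q = R/(ω₀L) = 1770/(3262·0.002) = 271.3.
Step 4 — Bandwidth: Δω = ω₀/Q = 12.02 rad/s; BW = Δω/(2π) = 1.913 Hz.

(a) f₀ = 519.1 Hz  (b) Q = 271.3  (c) BW = 1.913 Hz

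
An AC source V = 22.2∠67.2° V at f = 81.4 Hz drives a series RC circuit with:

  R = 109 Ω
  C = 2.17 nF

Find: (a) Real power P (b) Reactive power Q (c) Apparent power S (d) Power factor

Step 1 — Angular frequency: ω = 2π·f = 2π·81.4 = 511.5 rad/s.
Step 2 — Component impedances:
  R: Z = R = 109 Ω
  C: Z = 1/(jωC) = -j/(ω·C) = 0 - j9.01e+05 Ω
Step 3 — Series combination: Z_total = R + C = 109 - j9.01e+05 Ω = 9.01e+05∠-90.0° Ω.
Step 4 — Source phasor: V = 22.2∠67.2° V = 8.603 + j20.47 V.
Step 5 — Current: I = V / Z = -2.271e-05 + j9.551e-06 A = 2.464e-05∠157.2° A.
Step 6 — Complex power: S = V·I* = 6.617e-08 - j0.000547 VA.
Step 7 — Real power: P = Re(S) = 6.617e-08 W.
Step 8 — Reactive power: Q = Im(S) = -0.000547 VAR.
Step 9 — Apparent power: |S| = 0.000547 VA.
Step 10 — Power factor: PF = P/|S| = 0.000121 (leading).

(a) P = 6.617e-08 W  (b) Q = -0.000547 VAR  (c) S = 0.000547 VA  (d) PF = 0.000121 (leading)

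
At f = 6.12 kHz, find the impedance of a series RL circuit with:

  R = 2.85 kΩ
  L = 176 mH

Step 1 — Angular frequency: ω = 2π·f = 2π·6120 = 3.845e+04 rad/s.
Step 2 — Component impedances:
  R: Z = R = 2850 Ω
  L: Z = jωL = j·3.845e+04·0.176 = 0 + j6768 Ω
Step 3 — Series combination: Z_total = R + L = 2850 + j6768 Ω = 7343∠67.2° Ω.

Z = 2850 + j6768 Ω = 7343∠67.2° Ω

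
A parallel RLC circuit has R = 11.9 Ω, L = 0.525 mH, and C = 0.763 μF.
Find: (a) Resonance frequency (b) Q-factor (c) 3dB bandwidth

Step 1 — Resonance: ω₀ = 1/√(LC) = 1/√(0.000525·7.63e-07) = 4.996e+04 rad/s.
Step 2 — f₀ = ω₀/(2π) = 7952 Hz.
Step 3 — Parallel Q: Q = R/(ω₀L) = 11.9/(4.996e+04·0.000525) = 0.4537.
Step 4 — Bandwidth: Δω = ω₀/Q = 1.101e+05 rad/s; BW = Δω/(2π) = 1.753e+04 Hz.

(a) f₀ = 7952 Hz  (b) Q = 0.4537  (c) BW = 1.753e+04 Hz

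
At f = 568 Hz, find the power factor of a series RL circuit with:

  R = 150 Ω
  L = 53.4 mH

Step 1 — Angular frequency: ω = 2π·f = 2π·568 = 3569 rad/s.
Step 2 — Component impedances:
  R: Z = R = 150 Ω
  L: Z = jωL = j·3569·0.0534 = 0 + j190.6 Ω
Step 3 — Series combination: Z_total = R + L = 150 + j190.6 Ω = 242.5∠51.8° Ω.
Step 4 — Power factor: PF = cos(φ) = Re(Z)/|Z| = 150/242.53 = 0.6185.
Step 5 — Type: Im(Z) = 190.6 ⇒ lagging (phase φ = 51.8°).

PF = 0.6185 (lagging, φ = 51.8°)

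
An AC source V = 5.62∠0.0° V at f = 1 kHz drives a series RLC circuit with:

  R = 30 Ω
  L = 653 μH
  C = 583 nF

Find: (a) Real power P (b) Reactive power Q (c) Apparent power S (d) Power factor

Step 1 — Angular frequency: ω = 2π·f = 2π·1000 = 6283 rad/s.
Step 2 — Component impedances:
  R: Z = R = 30 Ω
  L: Z = jωL = j·6283·0.000653 = 0 + j4.103 Ω
  C: Z = 1/(jωC) = -j/(ω·C) = 0 - j273 Ω
Step 3 — Series combination: Z_total = R + L + C = 30 - j268.9 Ω = 270.6∠-83.6° Ω.
Step 4 — Source phasor: V = 5.62∠0.0° V = 5.62 V.
Step 5 — Current: I = V / Z = 0.002303 + j0.02064 A = 0.02077∠83.6° A.
Step 6 — Complex power: S = V·I* = 0.01294 - j0.116 VA.
Step 7 — Real power: P = Re(S) = 0.01294 W.
Step 8 — Reactive power: Q = Im(S) = -0.116 VAR.
Step 9 — Apparent power: |S| = 0.1167 VA.
Step 10 — Power factor: PF = P/|S| = 0.1109 (leading).

(a) P = 0.01294 W  (b) Q = -0.116 VAR  (c) S = 0.1167 VA  (d) PF = 0.1109 (leading)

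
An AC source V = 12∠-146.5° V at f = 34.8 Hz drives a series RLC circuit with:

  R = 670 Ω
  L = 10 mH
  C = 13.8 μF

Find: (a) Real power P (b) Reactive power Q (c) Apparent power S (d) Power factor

Step 1 — Angular frequency: ω = 2π·f = 2π·34.8 = 218.7 rad/s.
Step 2 — Component impedances:
  R: Z = R = 670 Ω
  L: Z = jωL = j·218.7·0.01 = 0 + j2.187 Ω
  C: Z = 1/(jωC) = -j/(ω·C) = 0 - j331.4 Ω
Step 3 — Series combination: Z_total = R + L + C = 670 - j329.2 Ω = 746.5∠-26.2° Ω.
Step 4 — Source phasor: V = 12∠-146.5° V = -10.01 - j6.623 V.
Step 5 — Current: I = V / Z = -0.008118 - j0.01387 A = 0.01607∠-120.3° A.
Step 6 — Complex power: S = V·I* = 0.1731 - j0.08507 VA.
Step 7 — Real power: P = Re(S) = 0.1731 W.
Step 8 — Reactive power: Q = Im(S) = -0.08507 VAR.
Step 9 — Apparent power: |S| = 0.1929 VA.
Step 10 — Power factor: PF = P/|S| = 0.8975 (leading).

(a) P = 0.1731 W  (b) Q = -0.08507 VAR  (c) S = 0.1929 VA  (d) PF = 0.8975 (leading)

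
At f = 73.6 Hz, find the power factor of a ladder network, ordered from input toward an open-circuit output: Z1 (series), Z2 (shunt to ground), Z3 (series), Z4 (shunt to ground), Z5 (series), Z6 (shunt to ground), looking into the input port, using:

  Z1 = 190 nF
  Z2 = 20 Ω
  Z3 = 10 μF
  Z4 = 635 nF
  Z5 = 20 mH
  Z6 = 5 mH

Step 1 — Angular frequency: ω = 2π·f = 2π·73.6 = 462.4 rad/s.
Step 2 — Component impedances:
  Z1: Z = 1/(jωC) = -j/(ω·C) = 0 - j1.138e+04 Ω
  Z2: Z = R = 20 Ω
  Z3: Z = 1/(jωC) = -j/(ω·C) = 0 - j216.2 Ω
  Z4: Z = 1/(jωC) = -j/(ω·C) = 0 - j3405 Ω
  Z5: Z = jωL = j·462.4·0.02 = 0 + j9.249 Ω
  Z6: Z = jωL = j·462.4·0.005 = 0 + j2.312 Ω
Step 3 — Ladder network (open output): work backward from the far end, alternating series and parallel combinations. Z_in = 19.81 - j1.138e+04 Ω = 1.138e+04∠-89.9° Ω.
Step 4 — Power factor: PF = cos(φ) = Re(Z)/|Z| = 19.811/11383 = 0.00174.
Step 5 — Type: Im(Z) = -1.138e+04 ⇒ leading (phase φ = -89.9°).

PF = 0.00174 (leading, φ = -89.9°)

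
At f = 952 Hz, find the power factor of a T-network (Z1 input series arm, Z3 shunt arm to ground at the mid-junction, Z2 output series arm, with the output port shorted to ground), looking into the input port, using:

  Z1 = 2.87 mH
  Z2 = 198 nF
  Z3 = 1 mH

Step 1 — Angular frequency: ω = 2π·f = 2π·952 = 5982 rad/s.
Step 2 — Component impedances:
  Z1: Z = jωL = j·5982·0.00287 = 0 + j17.17 Ω
  Z2: Z = 1/(jωC) = -j/(ω·C) = 0 - j844.3 Ω
  Z3: Z = jωL = j·5982·0.001 = 0 + j5.982 Ω
Step 3 — With the output port shorted to ground, the output series arm Z2 runs from the junction to ground; the shunt arm Z3 also runs from the junction to ground. They appear in parallel: Z3 || Z2 = 0 + j6.024 Ω.
Step 4 — Series with input arm Z1: Z_in = Z1 + (Z3 || Z2) = 0 + j23.19 Ω = 23.19∠90.0° Ω.
Step 5 — Power factor: PF = cos(φ) = Re(Z)/|Z| = 0/23.19 = 0.
Step 6 — Type: Im(Z) = 23.19 ⇒ lagging (phase φ = 90.0°).

PF = 0 (lagging, φ = 90.0°)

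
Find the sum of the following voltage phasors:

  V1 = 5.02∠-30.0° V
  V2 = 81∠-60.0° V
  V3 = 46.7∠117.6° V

Step 1 — Convert each phasor to rectangular form:
  V1 = 5.02·(cos(-30.0°) + j·sin(-30.0°)) = 4.347 - j2.51 V
  V2 = 81·(cos(-60.0°) + j·sin(-60.0°)) = 40.5 - j70.15 V
  V3 = 46.7·(cos(117.6°) + j·sin(117.6°)) = -21.64 + j41.39 V
Step 2 — Sum components: V_total = 23.21 - j31.27 V.
Step 3 — Convert to polar: |V_total| = 38.95 V, ∠V_total = -53.4°.

V_total = 38.95∠-53.4° V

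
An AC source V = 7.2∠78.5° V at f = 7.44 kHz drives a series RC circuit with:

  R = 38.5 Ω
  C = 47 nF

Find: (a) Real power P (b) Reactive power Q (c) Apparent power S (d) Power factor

Step 1 — Angular frequency: ω = 2π·f = 2π·7440 = 4.675e+04 rad/s.
Step 2 — Component impedances:
  R: Z = R = 38.5 Ω
  C: Z = 1/(jωC) = -j/(ω·C) = 0 - j455.1 Ω
Step 3 — Series combination: Z_total = R + C = 38.5 - j455.1 Ω = 456.8∠-85.2° Ω.
Step 4 — Source phasor: V = 7.2∠78.5° V = 1.435 + j7.055 V.
Step 5 — Current: I = V / Z = -0.01513 + j0.004433 A = 0.01576∠163.7° A.
Step 6 — Complex power: S = V·I* = 0.009566 - j0.1131 VA.
Step 7 — Real power: P = Re(S) = 0.009566 W.
Step 8 — Reactive power: Q = Im(S) = -0.1131 VAR.
Step 9 — Apparent power: |S| = 0.1135 VA.
Step 10 — Power factor: PF = P/|S| = 0.08429 (leading).

(a) P = 0.009566 W  (b) Q = -0.1131 VAR  (c) S = 0.1135 VA  (d) PF = 0.08429 (leading)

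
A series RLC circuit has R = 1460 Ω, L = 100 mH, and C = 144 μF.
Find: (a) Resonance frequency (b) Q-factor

Step 1 — Resonance condition Im(Z)=0 gives ω₀ = 1/√(LC).
Step 2 — ω₀ = 1/√(0.1·0.000144) = 263.5 rad/s.
Step 3 — f₀ = ω₀/(2π) = 41.94 Hz.
Step 4 — Series Q: Q = ω₀L/R = 263.5·0.1/1460 = 0.01805.

(a) f₀ = 41.94 Hz  (b) Q = 0.01805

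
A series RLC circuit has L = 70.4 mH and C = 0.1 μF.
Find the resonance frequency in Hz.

Step 1 — Resonance condition Im(Z)=0 gives ω₀ = 1/√(LC).
Step 2 — ω₀ = 1/√(0.0704·1e-07) = 1.192e+04 rad/s.
Step 3 — f₀ = ω₀/(2π) = 1897 Hz.

f₀ = 1897 Hz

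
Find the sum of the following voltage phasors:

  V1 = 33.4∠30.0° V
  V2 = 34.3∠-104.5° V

Step 1 — Convert each phasor to rectangular form:
  V1 = 33.4·(cos(30.0°) + j·sin(30.0°)) = 28.93 + j16.7 V
  V2 = 34.3·(cos(-104.5°) + j·sin(-104.5°)) = -8.588 - j33.21 V
Step 2 — Sum components: V_total = 20.34 - j16.51 V.
Step 3 — Convert to polar: |V_total| = 26.19 V, ∠V_total = -39.1°.

V_total = 26.19∠-39.1° V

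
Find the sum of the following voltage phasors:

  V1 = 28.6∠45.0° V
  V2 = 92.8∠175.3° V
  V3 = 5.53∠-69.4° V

Step 1 — Convert each phasor to rectangular form:
  V1 = 28.6·(cos(45.0°) + j·sin(45.0°)) = 20.22 + j20.22 V
  V2 = 92.8·(cos(175.3°) + j·sin(175.3°)) = -92.49 + j7.604 V
  V3 = 5.53·(cos(-69.4°) + j·sin(-69.4°)) = 1.946 - j5.176 V
Step 2 — Sum components: V_total = -70.32 + j22.65 V.
Step 3 — Convert to polar: |V_total| = 73.88 V, ∠V_total = 162.1°.

V_total = 73.88∠162.1° V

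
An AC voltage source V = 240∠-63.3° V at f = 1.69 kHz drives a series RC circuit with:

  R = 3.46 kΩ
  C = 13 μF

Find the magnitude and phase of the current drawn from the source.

Step 1 — Angular frequency: ω = 2π·f = 2π·1690 = 1.062e+04 rad/s.
Step 2 — Component impedances:
  R: Z = R = 3460 Ω
  C: Z = 1/(jωC) = -j/(ω·C) = 0 - j7.244 Ω
Step 3 — Series combination: Z_total = R + C = 3460 - j7.244 Ω = 3460∠-0.1° Ω.
Step 4 — Source phasor: V = 240∠-63.3° V = 107.8 - j214.4 V.
Step 5 — Ohm's law: I = V / Z_total = (107.8 - j214.4) / (3460 - j7.244) = 0.0313 - j0.0619 A.
Step 6 — Convert to polar: |I| = 0.06936 A, ∠I = -63.2°.

I = 0.06936∠-63.2° A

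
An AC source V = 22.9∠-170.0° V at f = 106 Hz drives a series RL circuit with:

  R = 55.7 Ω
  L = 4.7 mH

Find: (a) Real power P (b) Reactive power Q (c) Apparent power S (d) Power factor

Step 1 — Angular frequency: ω = 2π·f = 2π·106 = 666 rad/s.
Step 2 — Component impedances:
  R: Z = R = 55.7 Ω
  L: Z = jωL = j·666·0.0047 = 0 + j3.13 Ω
Step 3 — Series combination: Z_total = R + L = 55.7 + j3.13 Ω = 55.79∠3.2° Ω.
Step 4 — Source phasor: V = 22.9∠-170.0° V = -22.55 - j3.977 V.
Step 5 — Current: I = V / Z = -0.4076 - j0.04848 A = 0.4105∠-173.2° A.
Step 6 — Complex power: S = V·I* = 9.385 + j0.5274 VA.
Step 7 — Real power: P = Re(S) = 9.385 W.
Step 8 — Reactive power: Q = Im(S) = 0.5274 VAR.
Step 9 — Apparent power: |S| = 9.4 VA.
Step 10 — Power factor: PF = P/|S| = 0.9984 (lagging).

(a) P = 9.385 W  (b) Q = 0.5274 VAR  (c) S = 9.4 VA  (d) PF = 0.9984 (lagging)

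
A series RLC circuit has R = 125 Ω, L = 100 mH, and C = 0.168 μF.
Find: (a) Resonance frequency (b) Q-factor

Step 1 — Resonance condition Im(Z)=0 gives ω₀ = 1/√(LC).
Step 2 — ω₀ = 1/√(0.1·1.68e-07) = 7715 rad/s.
Step 3 — f₀ = ω₀/(2π) = 1228 Hz.
Step 4 — Series Q: Q = ω₀L/R = 7715·0.1/125 = 6.172.

(a) f₀ = 1228 Hz  (b) Q = 6.172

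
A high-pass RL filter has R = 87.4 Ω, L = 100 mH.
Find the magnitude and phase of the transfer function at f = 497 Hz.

Step 1 — Angular frequency: ω = 2π·497 = 3123 rad/s.
Step 2 — Transfer function: H(jω) = jωL/(R + jωL).
Step 3 — Numerator jωL = j·312.3; denominator R + jωL = 87.4 + j312.3.
Step 4 — H = 0.9274 + j0.2596.
Step 5 — Magnitude: |H| = 0.963 (-0.3 dB); phase: φ = 15.6°.

|H| = 0.963 (-0.3 dB), φ = 15.6°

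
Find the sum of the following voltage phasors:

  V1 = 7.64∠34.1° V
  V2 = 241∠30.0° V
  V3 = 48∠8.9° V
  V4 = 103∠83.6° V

Step 1 — Convert each phasor to rectangular form:
  V1 = 7.64·(cos(34.1°) + j·sin(34.1°)) = 6.326 + j4.283 V
  V2 = 241·(cos(30.0°) + j·sin(30.0°)) = 208.7 + j120.5 V
  V3 = 48·(cos(8.9°) + j·sin(8.9°)) = 47.42 + j7.426 V
  V4 = 103·(cos(83.6°) + j·sin(83.6°)) = 11.48 + j102.4 V
Step 2 — Sum components: V_total = 273.9 + j234.6 V.
Step 3 — Convert to polar: |V_total| = 360.6 V, ∠V_total = 40.6°.

V_total = 360.6∠40.6° V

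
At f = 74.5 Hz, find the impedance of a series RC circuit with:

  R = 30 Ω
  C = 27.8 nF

Step 1 — Angular frequency: ω = 2π·f = 2π·74.5 = 468.1 rad/s.
Step 2 — Component impedances:
  R: Z = R = 30 Ω
  C: Z = 1/(jωC) = -j/(ω·C) = 0 - j7.685e+04 Ω
Step 3 — Series combination: Z_total = R + C = 30 - j7.685e+04 Ω = 7.685e+04∠-90.0° Ω.

Z = 30 - j7.685e+04 Ω = 7.685e+04∠-90.0° Ω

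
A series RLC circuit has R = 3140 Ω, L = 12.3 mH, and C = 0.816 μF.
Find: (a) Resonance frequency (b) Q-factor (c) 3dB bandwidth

Step 1 — Resonance: ω₀ = 1/√(LC) = 1/√(0.0123·8.16e-07) = 9982 rad/s.
Step 2 — f₀ = ω₀/(2π) = 1589 Hz.
Step 3 — Series Q: Q = ω₀L/R = 9982·0.0123/3140 = 0.0391.
Step 4 — Bandwidth: Δω = ω₀/Q = 2.553e+05 rad/s; BW = Δω/(2π) = 4.063e+04 Hz.

(a) f₀ = 1589 Hz  (b) Q = 0.0391  (c) BW = 4.063e+04 Hz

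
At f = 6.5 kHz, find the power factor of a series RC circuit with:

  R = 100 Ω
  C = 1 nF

Step 1 — Angular frequency: ω = 2π·f = 2π·6500 = 4.084e+04 rad/s.
Step 2 — Component impedances:
  R: Z = R = 100 Ω
  C: Z = 1/(jωC) = -j/(ω·C) = 0 - j2.449e+04 Ω
Step 3 — Series combination: Z_total = R + C = 100 - j2.449e+04 Ω = 2.449e+04∠-89.8° Ω.
Step 4 — Power factor: PF = cos(φ) = Re(Z)/|Z| = 100/24486 = 0.004084.
Step 5 — Type: Im(Z) = -2.449e+04 ⇒ leading (phase φ = -89.8°).

PF = 0.004084 (leading, φ = -89.8°)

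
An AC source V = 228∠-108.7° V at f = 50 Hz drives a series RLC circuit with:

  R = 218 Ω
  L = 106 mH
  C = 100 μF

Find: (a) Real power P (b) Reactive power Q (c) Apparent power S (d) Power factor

Step 1 — Angular frequency: ω = 2π·f = 2π·50 = 314.2 rad/s.
Step 2 — Component impedances:
  R: Z = R = 218 Ω
  L: Z = jωL = j·314.2·0.106 = 0 + j33.3 Ω
  C: Z = 1/(jωC) = -j/(ω·C) = 0 - j31.83 Ω
Step 3 — Series combination: Z_total = R + L + C = 218 + j1.47 Ω = 218∠0.4° Ω.
Step 4 — Source phasor: V = 228∠-108.7° V = -73.1 - j216 V.
Step 5 — Current: I = V / Z = -0.342 - j0.9884 A = 1.046∠-109.1° A.
Step 6 — Complex power: S = V·I* = 238.4 + j1.608 VA.
Step 7 — Real power: P = Re(S) = 238.4 W.
Step 8 — Reactive power: Q = Im(S) = 1.608 VAR.
Step 9 — Apparent power: |S| = 238.5 VA.
Step 10 — Power factor: PF = P/|S| = 1 (lagging).

(a) P = 238.4 W  (b) Q = 1.608 VAR  (c) S = 238.5 VA  (d) PF = 1 (lagging)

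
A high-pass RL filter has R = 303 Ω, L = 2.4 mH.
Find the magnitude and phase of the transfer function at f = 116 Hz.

Step 1 — Angular frequency: ω = 2π·116 = 728.8 rad/s.
Step 2 — Transfer function: H(jω) = jωL/(R + jωL).
Step 3 — Numerator jωL = j·1.749; denominator R + jωL = 303 + j1.749.
Step 4 — H = 3.333e-05 + j0.005773.
Step 5 — Magnitude: |H| = 0.005773 (-44.8 dB); phase: φ = 89.7°.

|H| = 0.005773 (-44.8 dB), φ = 89.7°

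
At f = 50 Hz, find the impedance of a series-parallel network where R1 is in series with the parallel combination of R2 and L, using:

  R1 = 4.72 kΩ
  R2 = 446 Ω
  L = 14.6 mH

Step 1 — Angular frequency: ω = 2π·f = 2π·50 = 314.2 rad/s.
Step 2 — Component impedances:
  R1: Z = R = 4720 Ω
  R2: Z = R = 446 Ω
  L: Z = jωL = j·314.2·0.0146 = 0 + j4.587 Ω
Step 3 — Parallel branch: R2 || L = 1/(1/R2 + 1/L) = 0.04717 + j4.586 Ω.
Step 4 — Series with R1: Z_total = R1 + (R2 || L) = 4720 + j4.586 Ω = 4720∠0.1° Ω.

Z = 4720 + j4.586 Ω = 4720∠0.1° Ω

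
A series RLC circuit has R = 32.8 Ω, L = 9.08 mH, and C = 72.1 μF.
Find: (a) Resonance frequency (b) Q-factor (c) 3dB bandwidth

Step 1 — Resonance condition Im(Z)=0 gives ω₀ = 1/√(LC).
Step 2 — ω₀ = 1/√(0.00908·7.21e-05) = 1236 rad/s.
Step 3 — f₀ = ω₀/(2π) = 196.7 Hz.
Step 4 — Series Q: Q = ω₀L/R = 1236·0.00908/32.8 = 0.3421.
Step 5 — 3dB bandwidth: Δω = ω₀/Q = 3612 rad/s; BW = Δω/(2π) = 574.9 Hz.

(a) f₀ = 196.7 Hz  (b) Q = 0.3421  (c) BW = 574.9 Hz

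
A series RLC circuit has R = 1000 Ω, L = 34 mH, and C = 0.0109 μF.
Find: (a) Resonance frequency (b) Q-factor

Step 1 — Resonance condition Im(Z)=0 gives ω₀ = 1/√(LC).
Step 2 — ω₀ = 1/√(0.034·1.09e-08) = 5.195e+04 rad/s.
Step 3 — f₀ = ω₀/(2π) = 8267 Hz.
Step 4 — Series Q: Q = ω₀L/R = 5.195e+04·0.034/1000 = 1.766.

(a) f₀ = 8267 Hz  (b) Q = 1.766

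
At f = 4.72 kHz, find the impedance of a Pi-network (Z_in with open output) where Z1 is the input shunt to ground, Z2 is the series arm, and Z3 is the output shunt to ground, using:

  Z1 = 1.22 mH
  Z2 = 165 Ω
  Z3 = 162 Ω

Step 1 — Angular frequency: ω = 2π·f = 2π·4720 = 2.966e+04 rad/s.
Step 2 — Component impedances:
  Z1: Z = jωL = j·2.966e+04·0.00122 = 0 + j36.18 Ω
  Z2: Z = R = 165 Ω
  Z3: Z = R = 162 Ω
Step 3 — With open output, the series arm Z2 and the output shunt Z3 appear in series to ground: Z2 + Z3 = 327 Ω.
Step 4 — Parallel with input shunt Z1: Z_in = Z1 || (Z2 + Z3) = 3.955 + j35.74 Ω = 35.96∠83.7° Ω.

Z = 3.955 + j35.74 Ω = 35.96∠83.7° Ω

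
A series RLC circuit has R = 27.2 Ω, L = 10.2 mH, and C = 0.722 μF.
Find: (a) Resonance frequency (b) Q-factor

Step 1 — Resonance condition Im(Z)=0 gives ω₀ = 1/√(LC).
Step 2 — ω₀ = 1/√(0.0102·7.22e-07) = 1.165e+04 rad/s.
Step 3 — f₀ = ω₀/(2π) = 1855 Hz.
Step 4 — Series Q: Q = ω₀L/R = 1.165e+04·0.0102/27.2 = 4.37.

(a) f₀ = 1855 Hz  (b) Q = 4.37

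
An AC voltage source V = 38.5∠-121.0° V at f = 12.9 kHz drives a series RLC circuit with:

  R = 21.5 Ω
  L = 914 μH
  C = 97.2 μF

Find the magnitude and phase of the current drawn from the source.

Step 1 — Angular frequency: ω = 2π·f = 2π·1.29e+04 = 8.105e+04 rad/s.
Step 2 — Component impedances:
  R: Z = R = 21.5 Ω
  L: Z = jωL = j·8.105e+04·0.000914 = 0 + j74.08 Ω
  C: Z = 1/(jωC) = -j/(ω·C) = 0 - j0.1269 Ω
Step 3 — Series combination: Z_total = R + L + C = 21.5 + j73.96 Ω = 77.02∠73.8° Ω.
Step 4 — Source phasor: V = 38.5∠-121.0° V = -19.83 - j33 V.
Step 5 — Ohm's law: I = V / Z_total = (-19.83 - j33) / (21.5 + j73.96) = -0.4833 + j0.1276 A.
Step 6 — Convert to polar: |I| = 0.4999 A, ∠I = 165.2°.

I = 0.4999∠165.2° A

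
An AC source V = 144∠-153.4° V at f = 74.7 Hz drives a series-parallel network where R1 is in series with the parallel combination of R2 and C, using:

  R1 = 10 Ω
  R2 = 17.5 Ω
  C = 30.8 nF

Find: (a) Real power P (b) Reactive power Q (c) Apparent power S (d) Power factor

Step 1 — Angular frequency: ω = 2π·f = 2π·74.7 = 469.4 rad/s.
Step 2 — Component impedances:
  R1: Z = R = 10 Ω
  R2: Z = R = 17.5 Ω
  C: Z = 1/(jωC) = -j/(ω·C) = 0 - j6.917e+04 Ω
Step 3 — Parallel branch: R2 || C = 1/(1/R2 + 1/C) = 17.5 - j0.004427 Ω.
Step 4 — Series with R1: Z_total = R1 + (R2 || C) = 27.5 - j0.004427 Ω = 27.5∠-0.0° Ω.
Step 5 — Source phasor: V = 144∠-153.4° V = -128.8 - j64.48 V.
Step 6 — Current: I = V / Z = -4.682 - j2.345 A = 5.236∠-153.4° A.
Step 7 — Complex power: S = V·I* = 754 - j0.1214 VA.
Step 8 — Real power: P = Re(S) = 754 W.
Step 9 — Reactive power: Q = Im(S) = -0.1214 VAR.
Step 10 — Apparent power: |S| = 754 VA.
Step 11 — Power factor: PF = P/|S| = 1 (leading).

(a) P = 754 W  (b) Q = -0.1214 VAR  (c) S = 754 VA  (d) PF = 1 (leading)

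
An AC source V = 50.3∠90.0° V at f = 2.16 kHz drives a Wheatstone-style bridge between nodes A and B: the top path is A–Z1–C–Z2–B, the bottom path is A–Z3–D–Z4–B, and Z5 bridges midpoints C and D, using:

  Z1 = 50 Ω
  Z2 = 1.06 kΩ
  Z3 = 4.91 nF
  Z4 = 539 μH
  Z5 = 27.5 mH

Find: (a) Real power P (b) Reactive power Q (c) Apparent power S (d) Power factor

Step 1 — Angular frequency: ω = 2π·f = 2π·2160 = 1.357e+04 rad/s.
Step 2 — Component impedances:
  Z1: Z = R = 50 Ω
  Z2: Z = R = 1060 Ω
  Z3: Z = 1/(jωC) = -j/(ω·C) = 0 - j1.501e+04 Ω
  Z4: Z = jωL = j·1.357e+04·0.000539 = 0 + j7.315 Ω
  Z5: Z = jωL = j·1.357e+04·0.0275 = 0 + j373.2 Ω
Step 3 — Bridge requires nodal analysis (the Z5 bridge couples midpoints C and D, so the two paths cannot be reduced to a simple series/parallel combination). Setting node B to ground and injecting 1 A at node A, the 3-node admittance system at A, C, D solves to V_A = Z_AB = 178.7 + j342.5 Ω = 386.3∠62.5° Ω.
Step 4 — Source phasor: V = 50.3∠90.0° V = 0 + j50.3 V.
Step 5 — Current: I = V / Z = 0.1154 + j0.06022 A = 0.1302∠27.5° A.
Step 6 — Complex power: S = V·I* = 3.029 + j5.807 VA.
Step 7 — Real power: P = Re(S) = 3.029 W.
Step 8 — Reactive power: Q = Im(S) = 5.807 VAR.
Step 9 — Apparent power: |S| = 6.549 VA.
Step 10 — Power factor: PF = P/|S| = 0.4625 (lagging).

(a) P = 3.029 W  (b) Q = 5.807 VAR  (c) S = 6.549 VA  (d) PF = 0.4625 (lagging)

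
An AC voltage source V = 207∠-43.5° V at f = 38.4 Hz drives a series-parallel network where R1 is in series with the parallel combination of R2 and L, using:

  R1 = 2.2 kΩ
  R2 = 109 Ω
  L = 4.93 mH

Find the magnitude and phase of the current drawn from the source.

Step 1 — Angular frequency: ω = 2π·f = 2π·38.4 = 241.3 rad/s.
Step 2 — Component impedances:
  R1: Z = R = 2200 Ω
  R2: Z = R = 109 Ω
  L: Z = jωL = j·241.3·0.00493 = 0 + j1.189 Ω
Step 3 — Parallel branch: R2 || L = 1/(1/R2 + 1/L) = 0.01298 + j1.189 Ω.
Step 4 — Series with R1: Z_total = R1 + (R2 || L) = 2200 + j1.189 Ω = 2200∠0.0° Ω.
Step 5 — Source phasor: V = 207∠-43.5° V = 150.2 - j142.5 V.
Step 6 — Ohm's law: I = V / Z_total = (150.2 - j142.5) / (2200 + j1.189) = 0.06822 - j0.0648 A.
Step 7 — Convert to polar: |I| = 0.09409 A, ∠I = -43.5°.

I = 0.09409∠-43.5° A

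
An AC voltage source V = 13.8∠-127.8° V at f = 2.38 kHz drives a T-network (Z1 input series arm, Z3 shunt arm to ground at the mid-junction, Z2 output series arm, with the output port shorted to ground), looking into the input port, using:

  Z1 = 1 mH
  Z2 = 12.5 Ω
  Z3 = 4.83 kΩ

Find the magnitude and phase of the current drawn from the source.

Step 1 — Angular frequency: ω = 2π·f = 2π·2380 = 1.495e+04 rad/s.
Step 2 — Component impedances:
  Z1: Z = jωL = j·1.495e+04·0.001 = 0 + j14.95 Ω
  Z2: Z = R = 12.5 Ω
  Z3: Z = R = 4830 Ω
Step 3 — With the output port shorted to ground, the output series arm Z2 runs from the junction to ground; the shunt arm Z3 also runs from the junction to ground. They appear in parallel: Z3 || Z2 = 12.47 Ω.
Step 4 — Series with input arm Z1: Z_in = Z1 + (Z3 || Z2) = 12.47 + j14.95 Ω = 19.47∠50.2° Ω.
Step 5 — Source phasor: V = 13.8∠-127.8° V = -8.458 - j10.9 V.
Step 6 — Ohm's law: I = V / Z_total = (-8.458 - j10.9) / (12.47 + j14.95) = -0.7084 - j0.02498 A.
Step 7 — Convert to polar: |I| = 0.7088 A, ∠I = -178.0°.

I = 0.7088∠-178.0° A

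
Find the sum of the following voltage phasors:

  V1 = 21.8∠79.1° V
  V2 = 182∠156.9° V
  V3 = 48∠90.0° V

Step 1 — Convert each phasor to rectangular form:
  V1 = 21.8·(cos(79.1°) + j·sin(79.1°)) = 4.122 + j21.41 V
  V2 = 182·(cos(156.9°) + j·sin(156.9°)) = -167.4 + j71.41 V
  V3 = 48·(cos(90.0°) + j·sin(90.0°)) = 0 + j48 V
Step 2 — Sum components: V_total = -163.3 + j140.8 V.
Step 3 — Convert to polar: |V_total| = 215.6 V, ∠V_total = 139.2°.

V_total = 215.6∠139.2° V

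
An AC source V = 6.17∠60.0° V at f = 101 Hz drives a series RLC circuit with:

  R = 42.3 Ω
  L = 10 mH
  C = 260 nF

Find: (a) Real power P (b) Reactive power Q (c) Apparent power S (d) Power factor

Step 1 — Angular frequency: ω = 2π·f = 2π·101 = 634.6 rad/s.
Step 2 — Component impedances:
  R: Z = R = 42.3 Ω
  L: Z = jωL = j·634.6·0.01 = 0 + j6.346 Ω
  C: Z = 1/(jωC) = -j/(ω·C) = 0 - j6061 Ω
Step 3 — Series combination: Z_total = R + L + C = 42.3 - j6054 Ω = 6055∠-89.6° Ω.
Step 4 — Source phasor: V = 6.17∠60.0° V = 3.085 + j5.343 V.
Step 5 — Current: I = V / Z = -0.000879 + j0.0005157 A = 0.001019∠149.6° A.
Step 6 — Complex power: S = V·I* = 4.393e-05 - j0.006288 VA.
Step 7 — Real power: P = Re(S) = 4.393e-05 W.
Step 8 — Reactive power: Q = Im(S) = -0.006288 VAR.
Step 9 — Apparent power: |S| = 0.006288 VA.
Step 10 — Power factor: PF = P/|S| = 0.006986 (leading).

(a) P = 4.393e-05 W  (b) Q = -0.006288 VAR  (c) S = 0.006288 VA  (d) PF = 0.006986 (leading)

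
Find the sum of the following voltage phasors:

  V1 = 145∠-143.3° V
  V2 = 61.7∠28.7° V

Step 1 — Convert each phasor to rectangular form:
  V1 = 145·(cos(-143.3°) + j·sin(-143.3°)) = -116.3 - j86.66 V
  V2 = 61.7·(cos(28.7°) + j·sin(28.7°)) = 54.12 + j29.63 V
Step 2 — Sum components: V_total = -62.14 - j57.03 V.
Step 3 — Convert to polar: |V_total| = 84.34 V, ∠V_total = -137.5°.

V_total = 84.34∠-137.5° V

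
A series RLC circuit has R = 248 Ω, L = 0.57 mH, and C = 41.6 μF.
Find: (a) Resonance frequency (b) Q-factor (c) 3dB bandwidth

Step 1 — Resonance: ω₀ = 1/√(LC) = 1/√(0.00057·4.16e-05) = 6494 rad/s.
Step 2 — f₀ = ω₀/(2π) = 1034 Hz.
Step 3 — Series Q: Q = ω₀L/R = 6494·0.00057/248 = 0.01493.
Step 4 — Bandwidth: Δω = ω₀/Q = 4.351e+05 rad/s; BW = Δω/(2π) = 6.925e+04 Hz.

(a) f₀ = 1034 Hz  (b) Q = 0.01493  (c) BW = 6.925e+04 Hz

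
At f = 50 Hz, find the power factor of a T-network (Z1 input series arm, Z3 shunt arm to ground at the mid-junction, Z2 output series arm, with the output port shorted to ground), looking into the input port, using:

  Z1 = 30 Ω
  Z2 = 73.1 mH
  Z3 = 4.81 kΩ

Step 1 — Angular frequency: ω = 2π·f = 2π·50 = 314.2 rad/s.
Step 2 — Component impedances:
  Z1: Z = R = 30 Ω
  Z2: Z = jωL = j·314.2·0.0731 = 0 + j22.97 Ω
  Z3: Z = R = 4810 Ω
Step 3 — With the output port shorted to ground, the output series arm Z2 runs from the junction to ground; the shunt arm Z3 also runs from the junction to ground. They appear in parallel: Z3 || Z2 = 0.1096 + j22.96 Ω.
Step 4 — Series with input arm Z1: Z_in = Z1 + (Z3 || Z2) = 30.11 + j22.96 Ω = 37.87∠37.3° Ω.
Step 5 — Power factor: PF = cos(φ) = Re(Z)/|Z| = 30.11/37.87 = 0.7951.
Step 6 — Type: Im(Z) = 22.96 ⇒ lagging (phase φ = 37.3°).

PF = 0.7951 (lagging, φ = 37.3°)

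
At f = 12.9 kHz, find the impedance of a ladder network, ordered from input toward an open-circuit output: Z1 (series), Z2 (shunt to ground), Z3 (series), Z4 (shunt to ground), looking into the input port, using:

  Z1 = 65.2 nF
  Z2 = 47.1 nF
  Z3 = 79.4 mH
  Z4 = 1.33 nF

Step 1 — Angular frequency: ω = 2π·f = 2π·1.29e+04 = 8.105e+04 rad/s.
Step 2 — Component impedances:
  Z1: Z = 1/(jωC) = -j/(ω·C) = 0 - j189.2 Ω
  Z2: Z = 1/(jωC) = -j/(ω·C) = 0 - j261.9 Ω
  Z3: Z = jωL = j·8.105e+04·0.0794 = 0 + j6436 Ω
  Z4: Z = 1/(jωC) = -j/(ω·C) = 0 - j9276 Ω
Step 3 — Ladder network (open output): work backward from the far end, alternating series and parallel combinations. Z_in = 0 - j429.1 Ω = 429.1∠-90.0° Ω.

Z = 0 - j429.1 Ω = 429.1∠-90.0° Ω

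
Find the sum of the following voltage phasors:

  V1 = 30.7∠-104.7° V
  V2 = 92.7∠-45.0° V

Step 1 — Convert each phasor to rectangular form:
  V1 = 30.7·(cos(-104.7°) + j·sin(-104.7°)) = -7.79 - j29.7 V
  V2 = 92.7·(cos(-45.0°) + j·sin(-45.0°)) = 65.55 - j65.55 V
Step 2 — Sum components: V_total = 57.76 - j95.24 V.
Step 3 — Convert to polar: |V_total| = 111.4 V, ∠V_total = -58.8°.

V_total = 111.4∠-58.8° V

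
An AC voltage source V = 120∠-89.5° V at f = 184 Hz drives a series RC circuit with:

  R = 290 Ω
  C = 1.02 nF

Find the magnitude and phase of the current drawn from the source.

Step 1 — Angular frequency: ω = 2π·f = 2π·184 = 1156 rad/s.
Step 2 — Component impedances:
  R: Z = R = 290 Ω
  C: Z = 1/(jωC) = -j/(ω·C) = 0 - j8.48e+05 Ω
Step 3 — Series combination: Z_total = R + C = 290 - j8.48e+05 Ω = 8.48e+05∠-90.0° Ω.
Step 4 — Source phasor: V = 120∠-89.5° V = 1.047 - j120 V.
Step 5 — Ohm's law: I = V / Z_total = (1.047 - j120) / (290 - j8.48e+05) = 0.0001415 + j1.186e-06 A.
Step 6 — Convert to polar: |I| = 0.0001415 A, ∠I = 0.5°.

I = 0.0001415∠0.5° A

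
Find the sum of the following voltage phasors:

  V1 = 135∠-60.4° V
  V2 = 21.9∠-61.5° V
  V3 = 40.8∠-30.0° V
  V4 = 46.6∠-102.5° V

Step 1 — Convert each phasor to rectangular form:
  V1 = 135·(cos(-60.4°) + j·sin(-60.4°)) = 66.68 - j117.4 V
  V2 = 21.9·(cos(-61.5°) + j·sin(-61.5°)) = 10.45 - j19.25 V
  V3 = 40.8·(cos(-30.0°) + j·sin(-30.0°)) = 35.33 - j20.4 V
  V4 = 46.6·(cos(-102.5°) + j·sin(-102.5°)) = -10.09 - j45.5 V
Step 2 — Sum components: V_total = 102.4 - j202.5 V.
Step 3 — Convert to polar: |V_total| = 226.9 V, ∠V_total = -63.2°.

V_total = 226.9∠-63.2° V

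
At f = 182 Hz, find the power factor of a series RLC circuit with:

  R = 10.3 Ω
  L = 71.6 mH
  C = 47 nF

Step 1 — Angular frequency: ω = 2π·f = 2π·182 = 1144 rad/s.
Step 2 — Component impedances:
  R: Z = R = 10.3 Ω
  L: Z = jωL = j·1144·0.0716 = 0 + j81.88 Ω
  C: Z = 1/(jωC) = -j/(ω·C) = 0 - j1.861e+04 Ω
Step 3 — Series combination: Z_total = R + L + C = 10.3 - j1.852e+04 Ω = 1.852e+04∠-90.0° Ω.
Step 4 — Power factor: PF = cos(φ) = Re(Z)/|Z| = 10.3/18524 = 0.000556.
Step 5 — Type: Im(Z) = -1.852e+04 ⇒ leading (phase φ = -90.0°).

PF = 0.000556 (leading, φ = -90.0°)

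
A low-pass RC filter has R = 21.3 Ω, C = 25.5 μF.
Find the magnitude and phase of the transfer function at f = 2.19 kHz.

Step 1 — Angular frequency: ω = 2π·2190 = 1.376e+04 rad/s.
Step 2 — Transfer function: H(jω) = 1/(1 + jωRC).
Step 3 — Denominator: 1 + jωRC = 1 + j·1.376e+04·21.3·2.55e-05 = 1 + j7.474.
Step 4 — H = 0.01759 - j0.1314.
Step 5 — Magnitude: |H| = 0.1326 (-17.5 dB); phase: φ = -82.4°.

|H| = 0.1326 (-17.5 dB), φ = -82.4°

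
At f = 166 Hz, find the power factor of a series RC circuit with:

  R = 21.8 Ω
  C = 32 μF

Step 1 — Angular frequency: ω = 2π·f = 2π·166 = 1043 rad/s.
Step 2 — Component impedances:
  R: Z = R = 21.8 Ω
  C: Z = 1/(jωC) = -j/(ω·C) = 0 - j29.96 Ω
Step 3 — Series combination: Z_total = R + C = 21.8 - j29.96 Ω = 37.05∠-54.0° Ω.
Step 4 — Power factor: PF = cos(φ) = Re(Z)/|Z| = 21.8/37.053 = 0.5883.
Step 5 — Type: Im(Z) = -29.96 ⇒ leading (phase φ = -54.0°).

PF = 0.5883 (leading, φ = -54.0°)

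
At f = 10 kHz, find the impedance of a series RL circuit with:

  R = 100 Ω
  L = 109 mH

Step 1 — Angular frequency: ω = 2π·f = 2π·1e+04 = 6.283e+04 rad/s.
Step 2 — Component impedances:
  R: Z = R = 100 Ω
  L: Z = jωL = j·6.283e+04·0.109 = 0 + j6849 Ω
Step 3 — Series combination: Z_total = R + L = 100 + j6849 Ω = 6849∠89.2° Ω.

Z = 100 + j6849 Ω = 6849∠89.2° Ω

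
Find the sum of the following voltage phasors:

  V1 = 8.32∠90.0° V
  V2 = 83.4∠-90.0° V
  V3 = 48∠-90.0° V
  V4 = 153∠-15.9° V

Step 1 — Convert each phasor to rectangular form:
  V1 = 8.32·(cos(90.0°) + j·sin(90.0°)) = 0 + j8.32 V
  V2 = 83.4·(cos(-90.0°) + j·sin(-90.0°)) = 0 - j83.4 V
  V3 = 48·(cos(-90.0°) + j·sin(-90.0°)) = 0 - j48 V
  V4 = 153·(cos(-15.9°) + j·sin(-15.9°)) = 147.1 - j41.92 V
Step 2 — Sum components: V_total = 147.1 - j165 V.
Step 3 — Convert to polar: |V_total| = 221.1 V, ∠V_total = -48.3°.

V_total = 221.1∠-48.3° V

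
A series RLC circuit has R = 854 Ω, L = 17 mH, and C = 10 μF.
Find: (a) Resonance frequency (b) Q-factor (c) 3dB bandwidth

Step 1 — Resonance condition Im(Z)=0 gives ω₀ = 1/√(LC).
Step 2 — ω₀ = 1/√(0.017·1e-05) = 2425 rad/s.
Step 3 — f₀ = ω₀/(2π) = 386 Hz.
Step 4 — Series Q: Q = ω₀L/R = 2425·0.017/854 = 0.04828.
Step 5 — 3dB bandwidth: Δω = ω₀/Q = 5.024e+04 rad/s; BW = Δω/(2π) = 7995 Hz.

(a) f₀ = 386 Hz  (b) Q = 0.04828  (c) BW = 7995 Hz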